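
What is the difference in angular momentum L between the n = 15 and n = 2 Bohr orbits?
1.37094e-33 J·s (or 13ℏ)

In the Bohr model, L_n = nℏ where ℏ = 1.0545718e-34 J·s.

L_15 = 15ℏ = 1.5818577e-33 J·s
L_2 = 2ℏ = 2.1091436e-34 J·s

ΔL = L_15 - L_2 = (15 - 2)ℏ = 13ℏ
ΔL = 13 × 1.0545718e-34 J·s = 1.37094e-33 J·s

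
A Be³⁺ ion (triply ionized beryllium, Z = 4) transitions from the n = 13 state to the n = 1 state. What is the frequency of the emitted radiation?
5.2326e+16 Hz

First, find the transition energy:
E_13 = -13.6057 × 4² / 13² = -1.28811 eV
E_1 = -13.6057 × 4² / 1² = -217.69120 eV
|ΔE| = |E_1 - E_13| = 216.40309 eV

Convert to Joules: E = 216.40309 eV × (1.602177 × 10⁻¹⁹ J/eV) = 3.467161e-17 J

Using E = hf:
f = E/h = 3.467161e-17 J / (6.62607 × 10⁻³⁴ J·s)
f = 5.2326e+16 Hz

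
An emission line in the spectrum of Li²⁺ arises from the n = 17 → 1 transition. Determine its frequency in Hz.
2.951e+16 Hz

First, find the transition energy:
E_17 = -13.6057 × 3² / 17² = -0.42370692 eV
E_1 = -13.6057 × 3² / 1² = -122.45130000 eV
|ΔE| = |E_1 - E_17| = 122.02759308 eV

Convert to Joules: E = 122.02759308 eV × (1.602177 × 10⁻¹⁹ J/eV) = 1.95510e-17 J

Using E = hf:
f = E/h = 1.95510e-17 J / (6.62607 × 10⁻³⁴ J·s)
f = 2.951e+16 Hz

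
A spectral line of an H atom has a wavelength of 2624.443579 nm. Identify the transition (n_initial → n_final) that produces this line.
n = 6 → n = 4

First, find the photon energy from the wavelength (hc = 1239.84 eV·nm):
E = hc/λ = 1239.84 eV·nm / 2624.443579 nm = 0.47242014 eV

The energy levels of hydrogen satisfy E_n = -13.6057 / n² eV, so an emission n_i → n_f releases
ΔE = 13.6057 × (1/n_f² − 1/n_i²) eV.

Setting ΔE equal to the photon energy:
1/n_f² − 1/n_i² = 0.47242014 / 13.6057 = 0.034722222

Since 1/n_i² must be positive, we need 1/n_f² > 0.034722222, i.e. n_f ≤ 5. For each allowed n_f, solve n_i = (1/n_f² − 0.034722222)^(−1/2) and check whether it is a whole number:
  n_f = 1: 1/n_i² = 1.000000000 − 0.034722222 = 0.965277778 → n_i = 1.018  (not an integer) ✗
  n_f = 2: 1/n_i² = 0.250000000 − 0.034722222 = 0.215277778 → n_i = 2.155  (not an integer) ✗
  n_f = 3: 1/n_i² = 0.111111111 − 0.034722222 = 0.076388889 → n_i = 3.618  (not an integer) ✗
  n_f = 4: 1/n_i² = 0.062500000 − 0.034722222 = 0.027777778 → n_i = 6.000  → integer, n_i = 6 ✓
  n_f = 5: 1/n_i² = 0.040000000 − 0.034722222 = 0.005277778 → n_i = 13.765  (not an integer) ✗

Only n_f = 4 gives an integer upper level, n_i = 6.

The transition is from n = 6 to n = 4 (emission).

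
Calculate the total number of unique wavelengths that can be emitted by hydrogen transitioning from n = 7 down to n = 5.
3

The electron can occupy levels n = 5, 6, ..., 7 during de-excitation — that is m = 7 - 5 + 1 = 3 distinct levels.

The number of distinct spectral lines equals the number of ways to choose 2 of these m levels (each pair gives one possible emission transition):

Number of lines = m(m-1)/2 = 3×2/2 = 3

These correspond to all possible transitions between the 3 levels:
7 → 6, 7 → 5, 6 → 5

Each transition produces a photon with a unique energy (and thus wavelength). This count does not depend on Z.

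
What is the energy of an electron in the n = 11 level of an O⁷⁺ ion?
-7.196403 eV

For hydrogen-like ions, the energy levels scale with Z²:
E_n = -13.6057 Z² / n² eV

For O⁷⁺ (Z = 8) at n = 11:
E_11 = -13.6057 × 8² / 11²
E_11 = -13.6057 × 64 / 121
E_11 = -870.7648 / 121
E_11 = -7.196403 eV

The energy is 64 times more negative than hydrogen at the same n due to the stronger nuclear charge.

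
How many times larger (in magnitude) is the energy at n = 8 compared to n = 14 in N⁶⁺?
3.06250

Using E_n = -13.6057 Z² / n² eV with Z = 7:

E_8 = -13.6057 × 7² / 8² = -666.6793 / 64 = -10.41686406250 eV
E_14 = -13.6057 × 7² / 14² = -666.6793 / 196 = -3.40142500000 eV

The ratio is:
E_8/E_14 = (-10.41686406250) / (-3.40142500000)
E_8/E_14 = (-666.6793/64) / (-666.6793/196)
E_8/E_14 = 196/64
E_8/E_14 = 3.06250
(Note: the Z² factors cancel in the ratio.)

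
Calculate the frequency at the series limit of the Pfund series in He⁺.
5.26e+14 Hz

The series limit corresponds to the transition from n = ∞ to n = 5.
This is the highest energy (shortest wavelength) transition in the Pfund series.

E_∞ = 0 eV
E_5 = -13.6057 × 2² / 5² = -2.176912 eV

Energy at series limit:
ΔE = E_∞ - E_5 = 0 - (-2.176912) = 2.176912 eV
E = 2.176912 eV × (1.602177 × 10⁻¹⁹ J/eV) = 3.4878e-19 J
f = E/h = 3.4878e-19 J / (6.62607 × 10⁻³⁴ J·s) = 5.26e+14 Hz

This energy equals the ionization energy from the n = 5 state of He⁺.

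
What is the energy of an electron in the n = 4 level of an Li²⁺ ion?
-7.65321 eV

For hydrogen-like ions, the energy levels scale with Z²:
E_n = -13.6057 Z² / n² eV

For Li²⁺ (Z = 3) at n = 4:
E_4 = -13.6057 × 3² / 4²
E_4 = -13.6057 × 9 / 16
E_4 = -122.4513 / 16
E_4 = -7.65321 eV

The energy is 9 times more negative than hydrogen at the same n due to the stronger nuclear charge.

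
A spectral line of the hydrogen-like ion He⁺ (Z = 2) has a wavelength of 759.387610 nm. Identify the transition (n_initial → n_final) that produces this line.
n = 10 → n = 5

First, find the photon energy from the wavelength (hc = 1239.84 eV·nm):
E = hc/λ = 1239.84 eV·nm / 759.387610 nm = 1.6326840 eV

The energy levels of He⁺ satisfy E_n = -13.6057 × 2² / n² eV, so an emission n_i → n_f releases
ΔE = 13.6057 × 2² × (1/n_f² − 1/n_i²) eV.

Setting ΔE equal to the photon energy:
1/n_f² − 1/n_i² = 1.6326840 / (13.6057 × 2²) = 0.030000000

Since 1/n_i² must be positive, we need 1/n_f² > 0.030000000, i.e. n_f ≤ 5. For each allowed n_f, solve n_i = (1/n_f² − 0.030000000)^(−1/2) and check whether it is a whole number:
  n_f = 1: 1/n_i² = 1.000000000 − 0.030000000 = 0.970000000 → n_i = 1.015  (not an integer) ✗
  n_f = 2: 1/n_i² = 0.250000000 − 0.030000000 = 0.220000000 → n_i = 2.132  (not an integer) ✗
  n_f = 3: 1/n_i² = 0.111111111 − 0.030000000 = 0.081111111 → n_i = 3.511  (not an integer) ✗
  n_f = 4: 1/n_i² = 0.062500000 − 0.030000000 = 0.032500000 → n_i = 5.547  (not an integer) ✗
  n_f = 5: 1/n_i² = 0.040000000 − 0.030000000 = 0.010000000 → n_i = 10.000  → integer, n_i = 10 ✓

Only n_f = 5 gives an integer upper level, n_i = 10.

The transition is from n = 10 to n = 5 (emission).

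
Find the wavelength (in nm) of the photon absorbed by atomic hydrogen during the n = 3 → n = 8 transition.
954.34312 nm

First, find the transition energy using E_n = -13.6057 / n² eV:
E_3 = -13.6057 / 3² = -1.511744444 eV
E_8 = -13.6057 / 8² = -0.212589063 eV

Photon energy: |ΔE| = |E_8 - E_3| = 1.299155381 eV

Convert to wavelength using E = hc/λ with hc = 1239.84 eV·nm:
λ = hc/E = 1239.84 eV·nm / 1.299155381 eV
λ = 954.34312 nm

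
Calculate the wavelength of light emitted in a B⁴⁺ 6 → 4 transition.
104.97774 nm

First, find the transition energy using E_n = -13.6057 Z² / n² eV:
E_6 = -13.6057 × 5² / 6² = -9.44840278 eV
E_4 = -13.6057 × 5² / 4² = -21.25890625 eV

Photon energy: |ΔE| = |E_4 - E_6| = 11.81050347 eV

Convert to wavelength using E = hc/λ with hc = 1239.84 eV·nm:
λ = hc/E = 1239.84 eV·nm / 11.81050347 eV
λ = 104.97774 nm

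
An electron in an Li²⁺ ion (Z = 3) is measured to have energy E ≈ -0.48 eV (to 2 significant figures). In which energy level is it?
n = 16

The exact energy levels follow E_n = -13.6057 Z² / n² eV with Z = 3.

The measured value (-0.48 eV) is reported to only 2 significant figures, so we must test candidate n values and see which one matches to that precision.

Candidate energies:
  n = 14:  E = -13.6057 × 3² / 14² = -0.62475 eV
  n = 15:  E = -13.6057 × 3² / 15² = -0.54423 eV
  n = 16:  E = -13.6057 × 3² / 16² = -0.47833 eV  ← matches
  n = 17:  E = -13.6057 × 3² / 17² = -0.42371 eV
  n = 18:  E = -13.6057 × 3² / 18² = -0.37794 eV

Checking against the measurement of -0.48 eV (2 sig figs), only n = 16 agrees:
E_16 = -0.47833 eV, which rounds to -0.48 eV ✓

Therefore n = 16.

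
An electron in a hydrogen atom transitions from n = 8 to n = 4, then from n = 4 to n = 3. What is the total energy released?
1.299155 eV

The energy levels of hydrogen are E_n = -13.6057 / n² eV.

First transition (8 → 4):
ΔE₁ = |E_4 - E_8|
ΔE₁ = |-0.850356250000 - (-0.212589062500)| = 0.637767188 eV

Second transition (4 → 3):
ΔE₂ = |E_3 - E_4|
ΔE₂ = |-1.511744444444 - (-0.850356250000)| = 0.661388194 eV

Total energy released:
E_total = ΔE₁ + ΔE₂ = 0.637767188 + 0.661388194 = 1.299155 eV

Note: This equals the direct transition 8 → 3: 1.299155 eV ✓
Energy is conserved regardless of the path taken.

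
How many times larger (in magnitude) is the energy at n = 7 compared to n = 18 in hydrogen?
6.612245

Using E_n = -13.6057 Z² / n² eV with Z = 1:

E_7 = -13.6057 / 7² = -13.6057 / 49 = -0.277667346939 eV
E_18 = -13.6057 / 18² = -13.6057 / 324 = -0.041992901235 eV

The ratio is:
E_7/E_18 = (-0.277667346939) / (-0.041992901235)
E_7/E_18 = (-13.6057/49) / (-13.6057/324)
E_7/E_18 = 324/49
E_7/E_18 = 6.612245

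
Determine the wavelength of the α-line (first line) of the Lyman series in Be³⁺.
7.59 nm

The longest wavelength corresponds to the smallest energy transition in the series.
The Lyman series has all transitions ending at n_f = 1.

For Be³⁺ (Z = 4), the first line (α-line) is the jump from n = 2 to n = 1:
E_2 = -13.6057 × 4² / 2² = -54.4228 eV
E_1 = -13.6057 × 4² / 1² = -217.6912 eV
ΔE = E_2 - E_1 = 163.2684 eV

λ = hc/E = 1239.84 eV·nm / 163.2684 eV
λ = 7.59 nm

This is the α-line of the Lyman series in Be³⁺.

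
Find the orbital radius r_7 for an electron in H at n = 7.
2.5930 nm (or 25.9297 Å)

The Bohr radius formula is:
r_n = n² a₀ / Z

where a₀ = 0.0529177 nm is the Bohr radius.

For H (Z = 1) at n = 7:
r_7 = 7² × 0.0529177 nm / 1
r_7 = 49 × 0.0529177 nm / 1
r_7 = 2.59297 nm / 1
r_7 = 2.5930 nm

The electron orbits at approximately 2.5930 nm from the nucleus.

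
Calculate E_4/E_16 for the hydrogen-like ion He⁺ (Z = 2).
16.0000

Using E_n = -13.6057 Z² / n² eV with Z = 2:

E_4 = -13.6057 × 2² / 4² = -54.4228 / 16 = -3.4014250000 eV
E_16 = -13.6057 × 2² / 16² = -54.4228 / 256 = -0.2125890625 eV

The ratio is:
E_4/E_16 = (-3.4014250000) / (-0.2125890625)
E_4/E_16 = (-54.4228/16) / (-54.4228/256)
E_4/E_16 = 256/16
E_4/E_16 = 16.0000
(Note: the Z² factors cancel in the ratio.)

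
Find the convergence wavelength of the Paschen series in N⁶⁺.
16.738 nm

The series limit corresponds to the transition from n = ∞ to n = 3.
This is the highest energy (shortest wavelength) transition in the Paschen series.

E_∞ = 0 eV
E_3 = -13.6057 × 7² / 3² = -74.07548 eV

Energy at series limit:
ΔE = E_∞ - E_3 = 0 - (-74.07548) = 74.07548 eV
λ = hc/E = 1239.84 eV·nm / 74.07548 eV = 16.738 nm

This energy equals the ionization energy from the n = 3 state of N⁶⁺.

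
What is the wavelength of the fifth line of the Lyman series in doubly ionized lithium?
10.41446 nm

The lines of a series are numbered from the longest wavelength (smallest ΔE) outward; the fifth line is the transition from n = n_f + 5 to n_f.
The Lyman series has all transitions ending at n_f = 1.

For Li²⁺ (Z = 3), the fifth line (ε-line) is the jump from n = 6 to n = 1:
E_6 = -13.6057 × 3² / 6² = -3.4014250 eV
E_1 = -13.6057 × 3² / 1² = -122.4513000 eV
ΔE = E_6 - E_1 = 119.0498750 eV

λ = hc/E = 1239.84 eV·nm / 119.0498750 eV
λ = 10.41446 nm

This is the ε-line of the Lyman series in Li²⁺.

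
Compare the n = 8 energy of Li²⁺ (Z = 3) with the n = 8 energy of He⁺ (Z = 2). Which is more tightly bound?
Li²⁺ at n = 8 (E = -1.91 eV)

Using E_n = -13.6057 Z² / n² eV:

Li²⁺ (Z = 3) at n = 8:
E = -13.6057 × 3² / 8² = -13.6057 × 9 / 64 = -1.91330 eV

He⁺ (Z = 2) at n = 8:
E = -13.6057 × 2² / 8² = -13.6057 × 4 / 64 = -0.85036 eV

Since -1.91330 eV < -0.85036 eV,
Li²⁺ at n = 8 is more tightly bound (requires more energy to ionize).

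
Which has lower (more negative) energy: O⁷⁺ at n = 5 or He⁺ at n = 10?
O⁷⁺ at n = 5 (E = -34.830592 eV)

Using E_n = -13.6057 Z² / n² eV:

O⁷⁺ (Z = 8) at n = 5:
E = -13.6057 × 8² / 5² = -13.6057 × 64 / 25 = -34.830592000 eV

He⁺ (Z = 2) at n = 10:
E = -13.6057 × 2² / 10² = -13.6057 × 4 / 100 = -0.544228000 eV

Since -34.830592000 eV < -0.544228000 eV,
O⁷⁺ at n = 5 is more tightly bound (requires more energy to ionize).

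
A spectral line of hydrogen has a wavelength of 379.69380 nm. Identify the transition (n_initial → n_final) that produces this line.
n = 10 → n = 2

First, find the photon energy from the wavelength (hc = 1239.84 eV·nm):
E = hc/λ = 1239.84 eV·nm / 379.69380 nm = 3.2653680 eV

The energy levels of hydrogen satisfy E_n = -13.6057 / n² eV, so an emission n_i → n_f releases
ΔE = 13.6057 × (1/n_f² − 1/n_i²) eV.

Setting ΔE equal to the photon energy:
1/n_f² − 1/n_i² = 3.2653680 / 13.6057 = 0.24000000

Since 1/n_i² must be positive, we need 1/n_f² > 0.24000000, i.e. n_f ≤ 2. For each allowed n_f, solve n_i = (1/n_f² − 0.24000000)^(−1/2) and check whether it is a whole number:
  n_f = 1: 1/n_i² = 1.00000000 − 0.24000000 = 0.76000000 → n_i = 1.147  (not an integer) ✗
  n_f = 2: 1/n_i² = 0.25000000 − 0.24000000 = 0.01000000 → n_i = 10.000  → integer, n_i = 10 ✓

Only n_f = 2 gives an integer upper level, n_i = 10.

The transition is from n = 10 to n = 2 (emission).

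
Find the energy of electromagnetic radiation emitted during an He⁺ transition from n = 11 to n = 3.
5.597 eV

The energy levels are E_n = -13.6057 Z² eV / n².

Energy at n = 11: E_11 = -13.6057 × 2² / 11² = -0.449775 eV
Energy at n = 3: E_3 = -13.6057 × 2² / 3² = -6.046978 eV

For emission (electron falling to lower state), the photon energy is:
E_photon = E_11 - E_3 = |-0.449775 - (-6.046978)|
E_photon = 5.597 eV

This energy is carried away by the emitted photon.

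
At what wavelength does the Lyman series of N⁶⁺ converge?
1.860 nm

The series limit corresponds to the transition from n = ∞ to n = 1.
This is the highest energy (shortest wavelength) transition in the Lyman series.

E_∞ = 0 eV
E_1 = -13.6057 × 7² / 1² = -666.67930 eV

Energy at series limit:
ΔE = E_∞ - E_1 = 0 - (-666.67930) = 666.67930 eV
λ = hc/E = 1239.84 eV·nm / 666.67930 eV = 1.860 nm

This energy equals the ionization energy from the n = 1 state of N⁶⁺.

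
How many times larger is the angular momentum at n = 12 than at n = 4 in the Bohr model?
3.000

In the Bohr model, L_n = nℏ, so the ratio is purely the ratio of quantum numbers:

L_12/L_4 = 12ℏ / 4ℏ = 12/4 = 3.000

The angular momentum scales linearly with n.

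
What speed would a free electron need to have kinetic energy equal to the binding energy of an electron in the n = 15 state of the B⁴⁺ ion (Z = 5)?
7.29231e+05 m/s (or 0.243% of c)

The binding energy at n = 15 for B⁴⁺ is:
E_15 = -13.6057 × 5²/15² = -1.51174444 eV
|E_15| = 1.51174444 eV

Convert to Joules:
KE = 1.51174444 eV × (1.602177 × 10⁻¹⁹ J/eV) = 2.4220822e-19 J

Using KE = ½mv²:
v = √(2·KE/m_e)
v = √(2 × 2.4220822e-19 J / 9.10938 × 10⁻³¹ kg)
v = 7.29231e+05 m/s

This is approximately 0.243% the speed of light.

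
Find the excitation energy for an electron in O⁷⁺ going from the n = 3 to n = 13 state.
91.59919 eV

The energy levels of a hydrogen-like atom are E_n = -13.6057 Z² eV / n².

Energy at n = 3: E_3 = -13.6057 × 8² / 3² = -96.75164444 eV
Energy at n = 13: E_13 = -13.6057 × 8² / 13² = -5.15245444 eV

The excitation energy is the difference:
ΔE = E_13 - E_3
ΔE = -5.15245444 - (-96.75164444)
ΔE = 91.59919 eV

Since this is positive, energy must be absorbed (photon absorption).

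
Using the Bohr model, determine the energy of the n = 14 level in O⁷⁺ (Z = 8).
-4.44268 eV

For hydrogen-like ions, the energy levels scale with Z²:
E_n = -13.6057 Z² / n² eV

For O⁷⁺ (Z = 8) at n = 14:
E_14 = -13.6057 × 8² / 14²
E_14 = -13.6057 × 64 / 196
E_14 = -870.7648 / 196
E_14 = -4.44268 eV

The energy is 64 times more negative than hydrogen at the same n due to the stronger nuclear charge.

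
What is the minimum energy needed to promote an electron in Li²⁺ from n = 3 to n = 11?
12.59 eV

The energy levels of a hydrogen-like atom are E_n = -13.6057 Z² eV / n².

Energy at n = 3: E_3 = -13.6057 × 3² / 3² = -13.60570 eV
Energy at n = 11: E_11 = -13.6057 × 3² / 11² = -1.01199 eV

The excitation energy is the difference:
ΔE = E_11 - E_3
ΔE = -1.01199 - (-13.60570)
ΔE = 12.59 eV

Since this is positive, energy must be absorbed (photon absorption).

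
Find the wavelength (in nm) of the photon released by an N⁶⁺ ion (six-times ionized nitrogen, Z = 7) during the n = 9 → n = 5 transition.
67.24898 nm

First, find the transition energy using E_n = -13.6057 Z² / n² eV:
E_9 = -13.6057 × 7² / 9² = -8.2306086 eV
E_5 = -13.6057 × 7² / 5² = -26.6671720 eV

Photon energy: |ΔE| = |E_5 - E_9| = 18.4365634 eV

Convert to wavelength using E = hc/λ with hc = 1239.84 eV·nm:
λ = hc/E = 1239.84 eV·nm / 18.4365634 eV
λ = 67.24898 nm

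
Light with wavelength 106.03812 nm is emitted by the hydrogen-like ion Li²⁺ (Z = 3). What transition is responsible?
n = 8 → n = 3

First, find the photon energy from the wavelength (hc = 1239.84 eV·nm):
E = hc/λ = 1239.84 eV·nm / 106.03812 nm = 11.692399 eV

The energy levels of Li²⁺ satisfy E_n = -13.6057 × 3² / n² eV, so an emission n_i → n_f releases
ΔE = 13.6057 × 3² × (1/n_f² − 1/n_i²) eV.

Setting ΔE equal to the photon energy:
1/n_f² − 1/n_i² = 11.692399 / (13.6057 × 3²) = 0.095486116

Since 1/n_i² must be positive, we need 1/n_f² > 0.095486116, i.e. n_f ≤ 3. For each allowed n_f, solve n_i = (1/n_f² − 0.095486116)^(−1/2) and check whether it is a whole number:
  n_f = 1: 1/n_i² = 1.000000000 − 0.095486116 = 0.904513884 → n_i = 1.051  (not an integer) ✗
  n_f = 2: 1/n_i² = 0.250000000 − 0.095486116 = 0.154513884 → n_i = 2.544  (not an integer) ✗
  n_f = 3: 1/n_i² = 0.111111111 − 0.095486116 = 0.015624995 → n_i = 8.000  → integer, n_i = 8 ✓

Only n_f = 3 gives an integer upper level, n_i = 8.

The transition is from n = 8 to n = 3 (emission).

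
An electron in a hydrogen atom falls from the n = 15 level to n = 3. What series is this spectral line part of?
Paschen series

The spectral series in hydrogen are named based on the final (lower) energy level:
- Lyman series: n_final = 1 (ultraviolet)
- Balmer series: n_final = 2 (visible/near-UV)
- Paschen series: n_final = 3 (infrared)
- Brackett series: n_final = 4 (infrared)
- Pfund series: n_final = 5 (far infrared)

Since this transition ends at n = 3, it belongs to the Paschen series.

For reference, this 15 → 3 line has photon energy
ΔE = 13.6057 eV × (1/3² - 1/15²) = 1.45127467 eV,
corresponding to wavelength λ = hc/ΔE = 1239.84 eV·nm / 1.45127467 eV = 854.3111 nm in the infrared region.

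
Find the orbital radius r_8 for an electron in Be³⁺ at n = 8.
0.8467 nm (or 8.4668 Å)

The Bohr radius formula is:
r_n = n² a₀ / Z

where a₀ = 0.0529177 nm is the Bohr radius.

For Be³⁺ (Z = 4) at n = 8:
r_8 = 8² × 0.0529177 nm / 4
r_8 = 64 × 0.0529177 nm / 4
r_8 = 3.38673 nm / 4
r_8 = 0.8467 nm

The electron orbits at approximately 0.8467 nm from the nucleus.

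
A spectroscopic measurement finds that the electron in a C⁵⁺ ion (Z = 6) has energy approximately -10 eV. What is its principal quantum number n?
n = 7

The exact energy levels follow E_n = -13.6057 Z² / n² eV with Z = 6.

The measured value (-10 eV) is reported to only 2 significant figures, so we must test candidate n values and see which one matches to that precision.

Candidate energies:
  n = 5:  E = -13.6057 × 6² / 5² = -19.59221 eV
  n = 6:  E = -13.6057 × 6² / 6² = -13.60570 eV
  n = 7:  E = -13.6057 × 6² / 7² = -9.99602 eV  ← matches
  n = 8:  E = -13.6057 × 6² / 8² = -7.65321 eV
  n = 9:  E = -13.6057 × 6² / 9² = -6.04698 eV

Checking against the measurement of -10 eV (2 sig figs), only n = 7 agrees:
E_7 = -9.99602 eV, which rounds to -10 eV ✓

Therefore n = 7.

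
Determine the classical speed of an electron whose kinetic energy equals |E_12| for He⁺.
3.65e+05 m/s (or 0.1216% of c)

The binding energy at n = 12 for He⁺ is:
E_12 = -13.6057 × 2²/12² = -0.377936 eV
|E_12| = 0.377936 eV

Convert to Joules:
KE = 0.377936 eV × (1.602177 × 10⁻¹⁹ J/eV) = 6.0552e-20 J

Using KE = ½mv²:
v = √(2·KE/m_e)
v = √(2 × 6.0552e-20 J / 9.10938 × 10⁻³¹ kg)
v = 3.65e+05 m/s

This is approximately 0.1216% the speed of light.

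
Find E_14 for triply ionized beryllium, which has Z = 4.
-1.1107 eV

For hydrogen-like ions, the energy levels scale with Z²:
E_n = -13.6057 Z² / n² eV

For Be³⁺ (Z = 4) at n = 14:
E_14 = -13.6057 × 4² / 14²
E_14 = -13.6057 × 16 / 196
E_14 = -217.6912 / 196
E_14 = -1.1107 eV

The energy is 16 times more negative than hydrogen at the same n due to the stronger nuclear charge.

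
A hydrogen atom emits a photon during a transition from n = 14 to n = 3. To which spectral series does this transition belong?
Paschen series

The spectral series in hydrogen are named based on the final (lower) energy level:
- Lyman series: n_final = 1 (ultraviolet)
- Balmer series: n_final = 2 (visible/near-UV)
- Paschen series: n_final = 3 (infrared)
- Brackett series: n_final = 4 (infrared)
- Pfund series: n_final = 5 (far infrared)

Since this transition ends at n = 3, it belongs to the Paschen series.

For reference, this 14 → 3 line has photon energy
ΔE = 13.6057 eV × (1/3² - 1/14²) = 1.442328 eV,
corresponding to wavelength λ = hc/ΔE = 1239.84 eV·nm / 1.442328 eV = 859.61 nm in the infrared region.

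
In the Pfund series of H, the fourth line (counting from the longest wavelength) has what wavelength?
3295.1998 nm

The lines of a series are numbered from the longest wavelength (smallest ΔE) outward; the fourth line is the transition from n = n_f + 4 to n_f.
The Pfund series has all transitions ending at n_f = 5.

For H, the fourth line (δ-line) is the jump from n = 9 to n = 5:
E_9 = -13.6057 / 9² = -0.1679716049 eV
E_5 = -13.6057 / 5² = -0.5442280000 eV
ΔE = E_9 - E_5 = 0.3762563951 eV

λ = hc/E = 1239.84 eV·nm / 0.3762563951 eV
λ = 3295.1998 nm

This is the δ-line of the Pfund series in H.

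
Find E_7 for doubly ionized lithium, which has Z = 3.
-2.50 eV

For hydrogen-like ions, the energy levels scale with Z²:
E_n = -13.6057 Z² / n² eV

For Li²⁺ (Z = 3) at n = 7:
E_7 = -13.6057 × 3² / 7²
E_7 = -13.6057 × 9 / 49
E_7 = -122.4513 / 49
E_7 = -2.50 eV

The energy is 9 times more negative than hydrogen at the same n due to the stronger nuclear charge.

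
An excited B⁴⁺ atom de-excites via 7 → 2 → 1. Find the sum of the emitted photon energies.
333.20 eV

The energy levels of B⁴⁺ are E_n = -13.6057 × 5² / n² eV.

First transition (7 → 2):
ΔE₁ = |E_2 - E_7|
ΔE₁ = |-85.03562500 - (-6.94168367)| = 78.09394 eV

Second transition (2 → 1):
ΔE₂ = |E_1 - E_2|
ΔE₂ = |-340.14250000 - (-85.03562500)| = 255.10688 eV

Total energy released:
E_total = ΔE₁ + ΔE₂ = 78.09394 + 255.10688 = 333.20 eV

Note: This equals the direct transition 7 → 1: 333.20 eV ✓
Energy is conserved regardless of the path taken.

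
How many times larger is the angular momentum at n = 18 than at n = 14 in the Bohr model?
1.286

In the Bohr model, L_n = nℏ, so the ratio is purely the ratio of quantum numbers:

L_18/L_14 = 18ℏ / 14ℏ = 18/14 = 1.286

The angular momentum scales linearly with n.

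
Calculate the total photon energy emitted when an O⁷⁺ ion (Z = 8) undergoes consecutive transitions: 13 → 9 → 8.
8.453 eV

The energy levels of O⁷⁺ are E_n = -13.6057 × 8² / n² eV.

First transition (13 → 9):
ΔE₁ = |E_9 - E_13|
ΔE₁ = |-10.750182716 - (-5.152454438)| = 5.597728 eV

Second transition (9 → 8):
ΔE₂ = |E_8 - E_9|
ΔE₂ = |-13.605700000 - (-10.750182716)| = 2.855517 eV

Total energy released:
E_total = ΔE₁ + ΔE₂ = 5.597728 + 2.855517 = 8.453 eV

Note: This equals the direct transition 13 → 8: 8.453 eV ✓
Energy is conserved regardless of the path taken.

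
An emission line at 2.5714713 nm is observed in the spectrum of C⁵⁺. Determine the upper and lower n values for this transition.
n = 8 → n = 1

First, find the photon energy from the wavelength (hc = 1239.84 eV·nm):
E = hc/λ = 1239.84 eV·nm / 2.5714713 nm = 482.15199 eV

The energy levels of C⁵⁺ satisfy E_n = -13.6057 × 6² / n² eV, so an emission n_i → n_f releases
ΔE = 13.6057 × 6² × (1/n_f² − 1/n_i²) eV.

Setting ΔE equal to the photon energy:
1/n_f² − 1/n_i² = 482.15199 / (13.6057 × 6²) = 0.98437499

Since 1/n_i² must be positive, we need 1/n_f² > 0.98437499, i.e. n_f ≤ 1. For each allowed n_f, solve n_i = (1/n_f² − 0.98437499)^(−1/2) and check whether it is a whole number:
  n_f = 1: 1/n_i² = 1.00000000 − 0.98437499 = 0.01562501 → n_i = 8.000  → integer, n_i = 8 ✓

Only n_f = 1 gives an integer upper level, n_i = 8.

The transition is from n = 8 to n = 1 (emission).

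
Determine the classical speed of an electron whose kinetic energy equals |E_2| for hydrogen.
1.0938e+06 m/s (or 0.36487% of c)

The binding energy at n = 2 for hydrogen is:
E_2 = -13.6057/2² = -3.4014250 eV
|E_2| = 3.4014250 eV

Convert to Joules:
KE = 3.4014250 eV × (1.602177 × 10⁻¹⁹ J/eV) = 5.449685e-19 J

Using KE = ½mv²:
v = √(2·KE/m_e)
v = √(2 × 5.449685e-19 J / 9.10938 × 10⁻³¹ kg)
v = 1.0938e+06 m/s

This is approximately 0.36487% the speed of light.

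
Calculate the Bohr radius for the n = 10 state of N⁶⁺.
0.7560 nm (or 7.5597 Å)

The Bohr radius formula is:
r_n = n² a₀ / Z

where a₀ = 0.0529177 nm is the Bohr radius.

For N⁶⁺ (Z = 7) at n = 10:
r_10 = 10² × 0.0529177 nm / 7
r_10 = 100 × 0.0529177 nm / 7
r_10 = 5.29177 nm / 7
r_10 = 0.7560 nm

The electron orbits at approximately 0.7560 nm from the nucleus.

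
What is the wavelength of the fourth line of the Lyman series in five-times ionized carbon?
2.63676 nm

The lines of a series are numbered from the longest wavelength (smallest ΔE) outward; the fourth line is the transition from n = n_f + 4 to n_f.
The Lyman series has all transitions ending at n_f = 1.

For C⁵⁺ (Z = 6), the fourth line (δ-line) is the jump from n = 5 to n = 1:
E_5 = -13.6057 × 6² / 5² = -19.5922080 eV
E_1 = -13.6057 × 6² / 1² = -489.8052000 eV
ΔE = E_5 - E_1 = 470.2129920 eV

λ = hc/E = 1239.84 eV·nm / 470.2129920 eV
λ = 2.63676 nm

This is the δ-line of the Lyman series in C⁵⁺.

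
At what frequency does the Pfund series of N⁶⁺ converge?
6.4481e+15 Hz

The series limit corresponds to the transition from n = ∞ to n = 5.
This is the highest energy (shortest wavelength) transition in the Pfund series.

E_∞ = 0 eV
E_5 = -13.6057 × 7² / 5² = -26.667172 eV

Energy at series limit:
ΔE = E_∞ - E_5 = 0 - (-26.667172) = 26.667172 eV
E = 26.667172 eV × (1.602177 × 10⁻¹⁹ J/eV) = 4.272553e-18 J
f = E/h = 4.272553e-18 J / (6.62607 × 10⁻³⁴ J·s) = 6.4481e+15 Hz

This energy equals the ionization energy from the n = 5 state of N⁶⁺.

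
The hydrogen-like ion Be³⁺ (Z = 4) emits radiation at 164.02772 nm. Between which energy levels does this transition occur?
n = 6 → n = 4

First, find the photon energy from the wavelength (hc = 1239.84 eV·nm):
E = hc/λ = 1239.84 eV·nm / 164.02772 nm = 7.5587224 eV

The energy levels of Be³⁺ satisfy E_n = -13.6057 × 4² / n² eV, so an emission n_i → n_f releases
ΔE = 13.6057 × 4² × (1/n_f² − 1/n_i²) eV.

Setting ΔE equal to the photon energy:
1/n_f² − 1/n_i² = 7.5587224 / (13.6057 × 4²) = 0.034722223

Since 1/n_i² must be positive, we need 1/n_f² > 0.034722223, i.e. n_f ≤ 5. For each allowed n_f, solve n_i = (1/n_f² − 0.034722223)^(−1/2) and check whether it is a whole number:
  n_f = 1: 1/n_i² = 1.000000000 − 0.034722223 = 0.965277777 → n_i = 1.018  (not an integer) ✗
  n_f = 2: 1/n_i² = 0.250000000 − 0.034722223 = 0.215277777 → n_i = 2.155  (not an integer) ✗
  n_f = 3: 1/n_i² = 0.111111111 − 0.034722223 = 0.076388888 → n_i = 3.618  (not an integer) ✗
  n_f = 4: 1/n_i² = 0.062500000 − 0.034722223 = 0.027777777 → n_i = 6.000  → integer, n_i = 6 ✓
  n_f = 5: 1/n_i² = 0.040000000 − 0.034722223 = 0.005277777 → n_i = 13.765  (not an integer) ✗

Only n_f = 4 gives an integer upper level, n_i = 6.

The transition is from n = 6 to n = 4 (emission).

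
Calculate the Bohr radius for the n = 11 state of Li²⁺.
2.1343 nm (or 21.3435 Å)

The Bohr radius formula is:
r_n = n² a₀ / Z

where a₀ = 0.0529177 nm is the Bohr radius.

For Li²⁺ (Z = 3) at n = 11:
r_11 = 11² × 0.0529177 nm / 3
r_11 = 121 × 0.0529177 nm / 3
r_11 = 6.40304 nm / 3
r_11 = 2.1343 nm

The electron orbits at approximately 2.1343 nm from the nucleus.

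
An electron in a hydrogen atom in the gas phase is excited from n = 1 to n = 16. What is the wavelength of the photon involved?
91.484 nm

First, find the transition energy using E_n = -13.6057 / n² eV:
E_1 = -13.6057 / 1² = -13.60570 eV
E_16 = -13.6057 / 16² = -0.05315 eV

Photon energy: |ΔE| = |E_16 - E_1| = 13.55255 eV

Convert to wavelength using E = hc/λ with hc = 1239.84 eV·nm:
λ = hc/E = 1239.84 eV·nm / 13.55255 eV
λ = 91.484 nm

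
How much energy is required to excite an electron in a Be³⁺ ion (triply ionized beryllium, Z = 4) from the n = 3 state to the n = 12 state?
22.68 eV

The energy levels of a hydrogen-like atom are E_n = -13.6057 Z² eV / n².

Energy at n = 3: E_3 = -13.6057 × 4² / 3² = -24.18791 eV
Energy at n = 12: E_12 = -13.6057 × 4² / 12² = -1.51174 eV

The excitation energy is the difference:
ΔE = E_12 - E_3
ΔE = -1.51174 - (-24.18791)
ΔE = 22.68 eV

Since this is positive, energy must be absorbed (photon absorption).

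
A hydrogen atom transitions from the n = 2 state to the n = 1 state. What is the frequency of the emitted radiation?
2.4674e+15 Hz

First, find the transition energy:
E_2 = -13.6057 / 2² = -3.4014250 eV
E_1 = -13.6057 / 1² = -13.6057000 eV
|ΔE| = |E_1 - E_2| = 10.2042750 eV

Convert to Joules: E = 10.2042750 eV × (1.602177 × 10⁻¹⁹ J/eV) = 1.634905e-18 J

Using E = hf:
f = E/h = 1.634905e-18 J / (6.62607 × 10⁻³⁴ J·s)
f = 2.4674e+15 Hz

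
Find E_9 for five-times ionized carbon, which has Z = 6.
-6.05 eV

For hydrogen-like ions, the energy levels scale with Z²:
E_n = -13.6057 Z² / n² eV

For C⁵⁺ (Z = 6) at n = 9:
E_9 = -13.6057 × 6² / 9²
E_9 = -13.6057 × 36 / 81
E_9 = -489.8052 / 81
E_9 = -6.05 eV

The energy is 36 times more negative than hydrogen at the same n due to the stronger nuclear charge.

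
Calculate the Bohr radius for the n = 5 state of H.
1.3229 nm (or 13.2294 Å)

The Bohr radius formula is:
r_n = n² a₀ / Z

where a₀ = 0.0529177 nm is the Bohr radius.

For H (Z = 1) at n = 5:
r_5 = 5² × 0.0529177 nm / 1
r_5 = 25 × 0.0529177 nm / 1
r_5 = 1.32294 nm / 1
r_5 = 1.3229 nm

The electron orbits at approximately 1.3229 nm from the nucleus.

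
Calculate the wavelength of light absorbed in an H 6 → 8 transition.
7498.41 nm

First, find the transition energy using E_n = -13.6057 / n² eV:
E_6 = -13.6057 / 6² = -0.37793611 eV
E_8 = -13.6057 / 8² = -0.21258906 eV

Photon energy: |ΔE| = |E_8 - E_6| = 0.16534705 eV

Convert to wavelength using E = hc/λ with hc = 1239.84 eV·nm:
λ = hc/E = 1239.84 eV·nm / 0.16534705 eV
λ = 7498.41 nm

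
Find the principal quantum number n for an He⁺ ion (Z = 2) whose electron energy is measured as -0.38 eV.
n = 12

The exact energy levels follow E_n = -13.6057 Z² / n² eV with Z = 2.

The measured value (-0.38 eV) is reported to only 2 significant figures, so we must test candidate n values and see which one matches to that precision.

Candidate energies:
  n = 10:  E = -13.6057 × 2² / 10² = -0.54423 eV
  n = 11:  E = -13.6057 × 2² / 11² = -0.44978 eV
  n = 12:  E = -13.6057 × 2² / 12² = -0.37794 eV  ← matches
  n = 13:  E = -13.6057 × 2² / 13² = -0.32203 eV
  n = 14:  E = -13.6057 × 2² / 14² = -0.27767 eV

Checking against the measurement of -0.38 eV (2 sig figs), only n = 12 agrees:
E_12 = -0.37794 eV, which rounds to -0.38 eV ✓

Therefore n = 12.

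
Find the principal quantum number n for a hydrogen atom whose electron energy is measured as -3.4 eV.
n = 2

The exact energy levels follow E_n = -13.6057 eV / n².

The measured value (-3.4 eV) is reported to only 2 significant figures, so we must test candidate n values and see which one matches to that precision.

Candidate energies:
  n = 1:  E = -13.6057/1² = -13.60570 eV
  n = 2:  E = -13.6057/2² = -3.40143 eV  ← matches
  n = 3:  E = -13.6057/3² = -1.51174 eV
  n = 4:  E = -13.6057/4² = -0.85036 eV

Checking against the measurement of -3.4 eV (2 sig figs), only n = 2 agrees:
E_2 = -3.40143 eV, which rounds to -3.4 eV ✓

Therefore n = 2.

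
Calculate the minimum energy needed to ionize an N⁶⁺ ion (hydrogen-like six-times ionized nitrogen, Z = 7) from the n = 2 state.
166.6698 eV

The ionization energy is the energy needed to remove the electron completely (n → ∞).

For a hydrogen-like ion with Z = 7, E_n = -13.6057 Z² / n² eV.

At n = 2: E_2 = -13.6057 × 7² / 2² = -166.6698250 eV
At n = ∞: E_∞ = 0 eV

Ionization energy = E_∞ - E_2 = 0 - (-166.6698250) = 166.6698250 eV
Ionization energy ≈ 166.6698 eV

This is also called the binding energy of the electron in state n = 2.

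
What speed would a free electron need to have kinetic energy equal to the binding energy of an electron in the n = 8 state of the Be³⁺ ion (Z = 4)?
1.0938e+06 m/s (or 0.36487% of c)

The binding energy at n = 8 for Be³⁺ is:
E_8 = -13.6057 × 4²/8² = -3.4014250 eV
|E_8| = 3.4014250 eV

Convert to Joules:
KE = 3.4014250 eV × (1.602177 × 10⁻¹⁹ J/eV) = 5.449685e-19 J

Using KE = ½mv²:
v = √(2·KE/m_e)
v = √(2 × 5.449685e-19 J / 9.10938 × 10⁻³¹ kg)
v = 1.0938e+06 m/s

This is approximately 0.36487% the speed of light.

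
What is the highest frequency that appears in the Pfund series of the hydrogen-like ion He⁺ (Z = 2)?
5.26375e+14 Hz

The series limit corresponds to the transition from n = ∞ to n = 5.
This is the highest energy (shortest wavelength) transition in the Pfund series.

E_∞ = 0 eV
E_5 = -13.6057 × 2² / 5² = -2.17691200 eV

Energy at series limit:
ΔE = E_∞ - E_5 = 0 - (-2.17691200) = 2.17691200 eV
E = 2.17691200 eV × (1.602177 × 10⁻¹⁹ J/eV) = 3.4877983e-19 J
f = E/h = 3.4877983e-19 J / (6.62607 × 10⁻³⁴ J·s) = 5.26375e+14 Hz

This energy equals the ionization energy from the n = 5 state of He⁺.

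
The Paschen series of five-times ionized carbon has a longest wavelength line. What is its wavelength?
52.07229 nm

The longest wavelength corresponds to the smallest energy transition in the series.
The Paschen series has all transitions ending at n_f = 3.

For C⁵⁺ (Z = 6), the first line (α-line) is the jump from n = 4 to n = 3:
E_4 = -13.6057 × 6² / 4² = -30.6128250 eV
E_3 = -13.6057 × 6² / 3² = -54.4228000 eV
ΔE = E_4 - E_3 = 23.8099750 eV

λ = hc/E = 1239.84 eV·nm / 23.8099750 eV
λ = 52.07229 nm

This is the α-line of the Paschen series in C⁵⁺.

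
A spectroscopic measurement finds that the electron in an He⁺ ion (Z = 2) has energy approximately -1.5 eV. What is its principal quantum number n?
n = 6

The exact energy levels follow E_n = -13.6057 Z² / n² eV with Z = 2.

The measured value (-1.5 eV) is reported to only 2 significant figures, so we must test candidate n values and see which one matches to that precision.

Candidate energies:
  n = 4:  E = -13.6057 × 2² / 4² = -3.40143 eV
  n = 5:  E = -13.6057 × 2² / 5² = -2.17691 eV
  n = 6:  E = -13.6057 × 2² / 6² = -1.51174 eV  ← matches
  n = 7:  E = -13.6057 × 2² / 7² = -1.11067 eV
  n = 8:  E = -13.6057 × 2² / 8² = -0.85036 eV

Checking against the measurement of -1.5 eV (2 sig figs), only n = 6 agrees:
E_6 = -1.51174 eV, which rounds to -1.5 eV ✓

Therefore n = 6.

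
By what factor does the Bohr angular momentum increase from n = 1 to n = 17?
17.000

In the Bohr model, L_n = nℏ, so the ratio is purely the ratio of quantum numbers:

L_17/L_1 = 17ℏ / 1ℏ = 17/1 = 17.000

The angular momentum scales linearly with n.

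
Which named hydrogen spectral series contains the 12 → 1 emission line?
Lyman series

The spectral series in hydrogen are named based on the final (lower) energy level:
- Lyman series: n_final = 1 (ultraviolet)
- Balmer series: n_final = 2 (visible/near-UV)
- Paschen series: n_final = 3 (infrared)
- Brackett series: n_final = 4 (infrared)
- Pfund series: n_final = 5 (far infrared)

Since this transition ends at n = 1, it belongs to the Lyman series.

For reference, this 12 → 1 line has photon energy
ΔE = 13.6057 eV × (1/1² - 1/12²) = 13.51121597 eV,
corresponding to wavelength λ = hc/ΔE = 1239.84 eV·nm / 13.51121597 eV = 91.763762 nm in the ultraviolet region.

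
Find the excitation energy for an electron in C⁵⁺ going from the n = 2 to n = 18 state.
120.94 eV

The energy levels of a hydrogen-like atom are E_n = -13.6057 Z² eV / n².

Energy at n = 2: E_2 = -13.6057 × 6² / 2² = -122.45130 eV
Energy at n = 18: E_18 = -13.6057 × 6² / 18² = -1.51174 eV

The excitation energy is the difference:
ΔE = E_18 - E_2
ΔE = -1.51174 - (-122.45130)
ΔE = 120.94 eV

Since this is positive, energy must be absorbed (photon absorption).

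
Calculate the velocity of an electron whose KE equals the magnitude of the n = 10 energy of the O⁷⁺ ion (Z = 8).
1.75e+06 m/s (or 0.58% of c)

The binding energy at n = 10 for O⁷⁺ is:
E_10 = -13.6057 × 8²/10² = -8.70765 eV
|E_10| = 8.70765 eV

Convert to Joules:
KE = 8.70765 eV × (1.602177 × 10⁻¹⁹ J/eV) = 1.3951e-18 J

Using KE = ½mv²:
v = √(2·KE/m_e)
v = √(2 × 1.3951e-18 J / 9.10938 × 10⁻³¹ kg)
v = 1.75e+06 m/s

This is approximately 0.58% the speed of light.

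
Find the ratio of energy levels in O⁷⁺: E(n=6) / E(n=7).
1.361

Using E_n = -13.6057 Z² / n² eV with Z = 8:

E_6 = -13.6057 × 8² / 6² = -870.7648 / 36 = -24.187911111 eV
E_7 = -13.6057 × 8² / 7² = -870.7648 / 49 = -17.770710204 eV

The ratio is:
E_6/E_7 = (-24.187911111) / (-17.770710204)
E_6/E_7 = (-870.7648/36) / (-870.7648/49)
E_6/E_7 = 49/36
E_6/E_7 = 1.361
(Note: the Z² factors cancel in the ratio.)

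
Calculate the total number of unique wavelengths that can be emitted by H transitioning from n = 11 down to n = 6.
15

The electron can occupy levels n = 6, 7, ..., 11 during de-excitation — that is m = 11 - 6 + 1 = 6 distinct levels.

The number of distinct spectral lines equals the number of ways to choose 2 of these m levels (each pair gives one possible emission transition):

Number of lines = m(m-1)/2 = 6×5/2 = 15

These correspond to all possible transitions between the 6 levels:
11 → 10, 11 → 9, 11 → 8, 11 → 7, 11 → 6, 10 → 9, 10 → 8, 10 → 7...

Each transition produces a photon with a unique energy (and thus wavelength). This count does not depend on Z.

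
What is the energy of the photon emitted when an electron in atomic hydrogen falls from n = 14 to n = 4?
0.781 eV

The energy levels are E_n = -13.6057 eV / n².

Energy at n = 14: E_14 = -13.6057 / 14² = -0.069417 eV
Energy at n = 4: E_4 = -13.6057 / 4² = -0.850356 eV

For emission (electron falling to lower state), the photon energy is:
E_photon = E_14 - E_4 = |-0.069417 - (-0.850356)|
E_photon = 0.781 eV

This energy is carried away by the emitted photon.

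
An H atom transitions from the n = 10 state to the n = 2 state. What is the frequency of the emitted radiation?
7.89563e+14 Hz

First, find the transition energy:
E_10 = -13.6057 / 10² = -0.13605700 eV
E_2 = -13.6057 / 2² = -3.40142500 eV
|ΔE| = |E_2 - E_10| = 3.26536800 eV

Convert to Joules: E = 3.26536800 eV × (1.602177 × 10⁻¹⁹ J/eV) = 5.2316975e-19 J

Using E = hf:
f = E/h = 5.2316975e-19 J / (6.62607 × 10⁻³⁴ J·s)
f = 7.89563e+14 Hz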